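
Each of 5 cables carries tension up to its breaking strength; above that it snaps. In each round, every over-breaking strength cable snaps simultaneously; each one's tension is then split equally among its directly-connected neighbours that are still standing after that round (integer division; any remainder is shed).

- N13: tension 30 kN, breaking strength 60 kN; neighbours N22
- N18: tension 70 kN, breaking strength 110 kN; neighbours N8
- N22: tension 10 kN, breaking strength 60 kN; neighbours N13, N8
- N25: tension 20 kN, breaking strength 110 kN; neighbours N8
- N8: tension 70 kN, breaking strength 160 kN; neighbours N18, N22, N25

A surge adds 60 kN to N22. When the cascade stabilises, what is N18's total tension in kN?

Round 1 — N22 at 70 > 60. N22 snaps.
  N22 sheds 70 kN to N13, N8: 35 each.
    N13: 30+35 = 65 > 60
    N8: 70+35 = 105 ≤ 160
Round 2 — N13 snaps.
  N13 sheds 65 kN: no online neighbours, lost.
No further breaks.

70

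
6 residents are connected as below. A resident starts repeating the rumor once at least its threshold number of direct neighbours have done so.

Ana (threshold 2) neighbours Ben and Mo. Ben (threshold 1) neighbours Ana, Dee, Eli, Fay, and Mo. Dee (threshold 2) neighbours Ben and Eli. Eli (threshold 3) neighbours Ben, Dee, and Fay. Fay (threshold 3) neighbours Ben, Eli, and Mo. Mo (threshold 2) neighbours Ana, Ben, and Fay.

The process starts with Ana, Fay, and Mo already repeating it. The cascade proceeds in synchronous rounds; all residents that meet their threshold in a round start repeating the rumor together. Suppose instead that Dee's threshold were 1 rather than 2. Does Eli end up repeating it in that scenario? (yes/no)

yes

With Dee's threshold at 1:
Round 1 — Ana, Fay, Mo start repeating the rumor (initial).
Round 2 — checking thresholds:
  Ben: 3 of 5 neighbours ≥ 1, starts repeating the rumor.
  Eli: 1 of 3 neighbours < 3, holds.
Round 3 — checking thresholds:
  Dee: 1 of 2 neighbours ≥ 1, starts repeating the rumor.
  Eli: 2 of 3 neighbours < 3, holds.
Round 4 — checking thresholds:
  Eli: 3 of 3 neighbours ≥ 3, starts repeating the rumor.
Round 5 — no new spreads; cascade stops.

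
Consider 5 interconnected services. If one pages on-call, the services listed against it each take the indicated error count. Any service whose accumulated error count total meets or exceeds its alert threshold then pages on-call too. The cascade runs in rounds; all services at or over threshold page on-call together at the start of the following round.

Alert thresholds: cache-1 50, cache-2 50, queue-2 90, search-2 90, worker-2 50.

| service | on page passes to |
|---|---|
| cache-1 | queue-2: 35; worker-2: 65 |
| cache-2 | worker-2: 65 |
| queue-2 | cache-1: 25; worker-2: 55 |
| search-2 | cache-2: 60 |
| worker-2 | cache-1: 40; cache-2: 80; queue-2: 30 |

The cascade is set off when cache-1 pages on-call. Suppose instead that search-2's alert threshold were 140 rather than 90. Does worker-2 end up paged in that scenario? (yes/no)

yes

With search-2's alert threshold at 140:
Round 1 — cache-1 pages on-call (initial).
  queue-2: +35 → 35 < 90
  worker-2: +65 → 65 ≥ 50
Round 2 — worker-2 pages on-call.
  cache-2: +80 → 80 ≥ 50
  queue-2: +30 → 65 < 90
Round 3 — cache-2 pages on-call.
No further pages.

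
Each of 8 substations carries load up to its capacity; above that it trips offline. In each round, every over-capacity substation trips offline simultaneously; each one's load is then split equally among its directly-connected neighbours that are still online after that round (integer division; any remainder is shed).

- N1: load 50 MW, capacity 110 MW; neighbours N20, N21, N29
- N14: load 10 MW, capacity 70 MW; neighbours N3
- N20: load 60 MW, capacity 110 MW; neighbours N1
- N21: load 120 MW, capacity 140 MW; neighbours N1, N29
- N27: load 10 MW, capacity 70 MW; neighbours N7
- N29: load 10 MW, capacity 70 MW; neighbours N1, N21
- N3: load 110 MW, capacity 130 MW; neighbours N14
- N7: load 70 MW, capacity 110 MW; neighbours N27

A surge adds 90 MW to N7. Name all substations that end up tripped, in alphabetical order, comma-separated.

Round 1 — N7 at 160 > 110. N7 trips offline.
  N7 sheds 160 MW to N27: 160 each.
    N27: 10+160 = 170 > 70
Round 2 — N27 trips offline.
  N27 sheds 170 MW: no online neighbours, lost.
No further trips.

N27, N7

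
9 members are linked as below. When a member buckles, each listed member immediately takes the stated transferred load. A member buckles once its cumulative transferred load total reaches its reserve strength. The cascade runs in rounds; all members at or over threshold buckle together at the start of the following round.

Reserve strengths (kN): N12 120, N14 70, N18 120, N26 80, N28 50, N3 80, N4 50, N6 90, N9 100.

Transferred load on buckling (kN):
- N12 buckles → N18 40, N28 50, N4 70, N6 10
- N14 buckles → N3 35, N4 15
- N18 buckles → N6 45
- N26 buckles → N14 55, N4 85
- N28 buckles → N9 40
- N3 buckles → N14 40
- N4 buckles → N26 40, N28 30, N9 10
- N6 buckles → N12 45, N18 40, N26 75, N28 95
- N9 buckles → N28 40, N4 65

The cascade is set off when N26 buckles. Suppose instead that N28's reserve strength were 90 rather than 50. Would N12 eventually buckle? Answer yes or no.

no

With N28's reserve strength at 90:
Round 1 — N26 buckles (initial).
  N14: +55 → 55 < 70
  N4: +85 → 85 ≥ 50
Round 2 — N4 buckles.
  N28: +30 → 30 < 90
  N9: +10 → 10 < 100
No further bucklings.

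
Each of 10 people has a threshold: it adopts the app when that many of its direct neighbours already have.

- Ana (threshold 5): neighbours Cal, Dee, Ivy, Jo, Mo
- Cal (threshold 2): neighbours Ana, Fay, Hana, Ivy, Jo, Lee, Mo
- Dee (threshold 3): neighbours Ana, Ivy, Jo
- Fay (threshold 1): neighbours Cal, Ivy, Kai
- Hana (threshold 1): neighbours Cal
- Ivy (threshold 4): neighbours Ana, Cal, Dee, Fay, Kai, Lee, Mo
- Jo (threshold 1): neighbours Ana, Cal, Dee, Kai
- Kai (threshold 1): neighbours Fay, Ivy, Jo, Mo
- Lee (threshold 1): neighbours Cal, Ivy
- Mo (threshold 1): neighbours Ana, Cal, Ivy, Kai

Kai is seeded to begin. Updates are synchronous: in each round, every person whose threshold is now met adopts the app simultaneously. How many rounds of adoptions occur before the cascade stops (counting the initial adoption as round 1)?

4

Round 1 — Kai adopts the app (initial).
Round 2 — checking thresholds:
  Fay: 1 of 3 neighbours ≥ 1, adopts the app.
  Ivy: 1 of 7 neighbours < 4, not yet.
  Jo: 1 of 4 neighbours ≥ 1, adopts the app.
  Mo: 1 of 4 neighbours ≥ 1, adopts the app.
Round 3 — checking thresholds:
  Ana: 2 of 5 neighbours < 5, not yet.
  Cal: 3 of 7 neighbours ≥ 2, adopts the app.
  Dee: 1 of 3 neighbours < 3, not yet.
  Ivy: 3 of 7 neighbours < 4, not yet.
Round 4 — checking thresholds:
  Ana: 3 of 5 neighbours < 5, not yet.
  Dee: 1 of 3 neighbours < 3, not yet.
  Hana: 1 of 1 neighbours ≥ 1, adopts the app.
  Ivy: 4 of 7 neighbours ≥ 4, adopts the app.
  Lee: 1 of 2 neighbours ≥ 1, adopts the app.
Round 5 — no new adoptions; cascade stops.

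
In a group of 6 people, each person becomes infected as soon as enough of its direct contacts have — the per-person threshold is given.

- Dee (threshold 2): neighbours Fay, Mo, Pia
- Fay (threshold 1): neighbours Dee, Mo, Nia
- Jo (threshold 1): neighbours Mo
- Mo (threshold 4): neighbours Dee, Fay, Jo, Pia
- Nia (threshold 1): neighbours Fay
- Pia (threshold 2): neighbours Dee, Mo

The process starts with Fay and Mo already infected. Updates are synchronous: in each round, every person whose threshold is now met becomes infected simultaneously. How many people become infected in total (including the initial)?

Round 1 — Fay, Mo become infected (initial).
Round 2 — checking thresholds:
  Dee: 2 of 3 neighbours ≥ 2, becomes infected.
  Jo: 1 of 1 neighbours ≥ 1, becomes infected.
  Nia: 1 of 1 neighbours ≥ 1, becomes infected.
  Pia: 1 of 2 neighbours < 2, holds.
Round 3 — checking thresholds:
  Pia: 2 of 2 neighbours ≥ 2, becomes infected.
Round 4 — no new infections; cascade stops.

6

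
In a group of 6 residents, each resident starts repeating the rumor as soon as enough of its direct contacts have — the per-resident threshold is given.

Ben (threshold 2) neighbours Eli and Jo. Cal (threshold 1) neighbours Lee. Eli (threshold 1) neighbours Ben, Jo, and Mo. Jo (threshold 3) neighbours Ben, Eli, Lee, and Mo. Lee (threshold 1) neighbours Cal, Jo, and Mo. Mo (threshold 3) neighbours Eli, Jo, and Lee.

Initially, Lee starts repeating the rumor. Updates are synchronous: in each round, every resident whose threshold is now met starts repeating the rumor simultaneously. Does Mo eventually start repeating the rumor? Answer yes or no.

no

Round 1 — Lee starts repeating the rumor (initial).
Round 2 — checking thresholds:
  Cal: 1 of 1 neighbours ≥ 1, starts repeating the rumor.
  Jo: 1 of 4 neighbours < 3, below threshold.
  Mo: 1 of 3 neighbours < 3, below threshold.
Round 3 — no new spreads; cascade stops.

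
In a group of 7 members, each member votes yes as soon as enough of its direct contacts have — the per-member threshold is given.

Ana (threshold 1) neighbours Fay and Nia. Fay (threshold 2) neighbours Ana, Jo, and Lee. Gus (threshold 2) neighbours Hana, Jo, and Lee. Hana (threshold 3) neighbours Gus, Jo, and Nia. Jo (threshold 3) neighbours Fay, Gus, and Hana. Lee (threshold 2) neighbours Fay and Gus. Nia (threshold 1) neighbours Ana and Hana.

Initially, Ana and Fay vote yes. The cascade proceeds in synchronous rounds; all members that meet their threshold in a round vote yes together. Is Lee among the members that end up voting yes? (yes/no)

no

Round 1 — Ana, Fay vote yes (initial).
Round 2 — checking thresholds:
  Jo: 1 of 3 neighbours < 3, holds.
  Lee: 1 of 2 neighbours < 2, holds.
  Nia: 1 of 2 neighbours ≥ 1, votes yes.
Round 3 — no new yes votes; cascade stops.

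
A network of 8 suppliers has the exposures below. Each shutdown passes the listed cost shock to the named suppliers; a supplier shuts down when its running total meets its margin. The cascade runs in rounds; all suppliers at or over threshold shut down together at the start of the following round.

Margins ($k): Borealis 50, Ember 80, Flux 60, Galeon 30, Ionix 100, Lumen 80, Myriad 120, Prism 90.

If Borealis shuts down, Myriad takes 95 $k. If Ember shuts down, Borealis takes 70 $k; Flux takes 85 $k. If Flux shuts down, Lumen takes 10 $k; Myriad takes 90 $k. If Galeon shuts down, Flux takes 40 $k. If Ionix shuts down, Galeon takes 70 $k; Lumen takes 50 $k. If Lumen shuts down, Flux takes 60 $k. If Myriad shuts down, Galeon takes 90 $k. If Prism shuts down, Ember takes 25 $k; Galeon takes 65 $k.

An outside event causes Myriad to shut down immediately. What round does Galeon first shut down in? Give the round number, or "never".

2

Round 1 — Myriad shuts down (initial).
  Galeon: +90 → 90 ≥ 30
Round 2 — Galeon shuts down.
  Flux: +40 → 40 < 60
No further shutdowns.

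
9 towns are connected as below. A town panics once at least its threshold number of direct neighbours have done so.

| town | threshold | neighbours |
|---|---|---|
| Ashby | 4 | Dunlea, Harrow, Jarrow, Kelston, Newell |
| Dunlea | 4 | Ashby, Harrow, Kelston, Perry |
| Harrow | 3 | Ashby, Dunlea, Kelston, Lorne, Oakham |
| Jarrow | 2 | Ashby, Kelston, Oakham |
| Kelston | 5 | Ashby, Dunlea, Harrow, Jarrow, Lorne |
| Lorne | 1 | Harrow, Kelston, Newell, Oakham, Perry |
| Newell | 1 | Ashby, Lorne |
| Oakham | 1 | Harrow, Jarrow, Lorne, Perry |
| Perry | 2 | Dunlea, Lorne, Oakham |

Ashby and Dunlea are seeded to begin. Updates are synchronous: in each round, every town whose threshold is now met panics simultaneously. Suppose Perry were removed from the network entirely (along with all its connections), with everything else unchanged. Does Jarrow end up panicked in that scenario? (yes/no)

yes

With Perry removed:
Round 1 — Ashby, Dunlea panic (initial).
Round 2 — checking thresholds:
  Harrow: 2 of 5 neighbours < 3, below threshold.
  Jarrow: 1 of 3 neighbours < 2, below threshold.
  Kelston: 2 of 5 neighbours < 5, below threshold.
  Newell: 1 of 2 neighbours ≥ 1, panics.
Round 3 — checking thresholds:
  Harrow: 2 of 5 neighbours < 3, below threshold.
  Jarrow: 1 of 3 neighbours < 2, below threshold.
  Kelston: 2 of 5 neighbours < 5, below threshold.
  Lorne: 1 of 4 neighbours ≥ 1, panics.
Round 4 — checking thresholds:
  Harrow: 3 of 5 neighbours ≥ 3, panics.
  Jarrow: 1 of 3 neighbours < 2, below threshold.
  Kelston: 3 of 5 neighbours < 5, below threshold.
  Oakham: 1 of 3 neighbours ≥ 1, panics.
Round 5 — checking thresholds:
  Jarrow: 2 of 3 neighbours ≥ 2, panics.
  Kelston: 4 of 5 neighbours < 5, below threshold.
Round 6 — checking thresholds:
  Kelston: 5 of 5 neighbours ≥ 5, panics.
Round 7 — no new panics; cascade stops.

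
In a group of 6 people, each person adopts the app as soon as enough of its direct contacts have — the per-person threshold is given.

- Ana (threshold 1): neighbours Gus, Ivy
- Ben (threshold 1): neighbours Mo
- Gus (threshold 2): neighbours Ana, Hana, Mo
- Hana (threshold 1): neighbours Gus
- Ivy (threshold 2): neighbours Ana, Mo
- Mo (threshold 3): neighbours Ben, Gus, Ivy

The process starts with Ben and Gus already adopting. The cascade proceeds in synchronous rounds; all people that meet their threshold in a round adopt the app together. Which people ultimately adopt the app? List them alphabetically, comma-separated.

Round 1 — Ben, Gus adopt the app (initial).
Round 2 — checking thresholds:
  Ana: 1 of 2 neighbours ≥ 1, adopts the app.
  Hana: 1 of 1 neighbours ≥ 1, adopts the app.
  Mo: 2 of 3 neighbours < 3, holds.
Round 3 — no new adoptions; cascade stops.

Ana, Ben, Gus, Hana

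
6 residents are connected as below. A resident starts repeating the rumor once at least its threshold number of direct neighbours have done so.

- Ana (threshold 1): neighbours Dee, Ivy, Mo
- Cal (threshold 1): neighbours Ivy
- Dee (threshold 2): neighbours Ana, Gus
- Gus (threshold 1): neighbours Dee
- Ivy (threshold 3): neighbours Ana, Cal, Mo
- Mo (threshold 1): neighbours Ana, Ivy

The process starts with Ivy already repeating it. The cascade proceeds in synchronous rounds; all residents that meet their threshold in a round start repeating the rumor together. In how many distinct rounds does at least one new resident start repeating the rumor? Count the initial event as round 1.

2

Round 1 — Ivy starts repeating the rumor (initial).
Round 2 — checking thresholds:
  Ana: 1 of 3 neighbours ≥ 1, starts repeating the rumor.
  Cal: 1 of 1 neighbours ≥ 1, starts repeating the rumor.
  Mo: 1 of 2 neighbours ≥ 1, starts repeating the rumor.
Round 3 — no new spreads; cascade stops.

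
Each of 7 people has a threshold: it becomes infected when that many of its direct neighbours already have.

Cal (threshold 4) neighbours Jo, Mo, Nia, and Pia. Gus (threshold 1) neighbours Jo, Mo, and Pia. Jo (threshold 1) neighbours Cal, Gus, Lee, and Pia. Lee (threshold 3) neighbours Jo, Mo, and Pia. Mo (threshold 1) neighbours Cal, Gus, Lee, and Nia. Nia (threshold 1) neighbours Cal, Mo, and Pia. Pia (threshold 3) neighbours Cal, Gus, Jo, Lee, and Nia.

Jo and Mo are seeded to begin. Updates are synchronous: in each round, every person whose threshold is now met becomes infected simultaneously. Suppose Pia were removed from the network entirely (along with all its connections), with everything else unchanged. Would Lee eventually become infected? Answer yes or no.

no

With Pia removed:
Round 1 — Jo, Mo become infected (initial).
Round 2 — checking thresholds:
  Cal: 2 of 3 neighbours < 4, below threshold.
  Gus: 2 of 2 neighbours ≥ 1, becomes infected.
  Lee: 2 of 2 neighbours < 3, below threshold.
  Nia: 1 of 2 neighbours ≥ 1, becomes infected.
Round 3 — no new infections; cascade stops.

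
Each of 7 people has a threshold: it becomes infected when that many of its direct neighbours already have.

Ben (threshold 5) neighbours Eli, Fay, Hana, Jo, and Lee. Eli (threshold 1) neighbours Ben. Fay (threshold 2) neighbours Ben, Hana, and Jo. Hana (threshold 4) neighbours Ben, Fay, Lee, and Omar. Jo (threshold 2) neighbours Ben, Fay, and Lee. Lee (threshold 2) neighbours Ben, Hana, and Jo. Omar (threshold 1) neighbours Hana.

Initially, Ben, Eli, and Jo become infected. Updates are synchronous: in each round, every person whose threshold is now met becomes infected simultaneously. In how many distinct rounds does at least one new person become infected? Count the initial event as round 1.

Round 1 — Ben, Eli, Jo become infected (initial).
Round 2 — checking thresholds:
  Fay: 2 of 3 neighbours ≥ 2, becomes infected.
  Hana: 1 of 4 neighbours < 4, below threshold.
  Lee: 2 of 3 neighbours ≥ 2, becomes infected.
Round 3 — no new infections; cascade stops.

2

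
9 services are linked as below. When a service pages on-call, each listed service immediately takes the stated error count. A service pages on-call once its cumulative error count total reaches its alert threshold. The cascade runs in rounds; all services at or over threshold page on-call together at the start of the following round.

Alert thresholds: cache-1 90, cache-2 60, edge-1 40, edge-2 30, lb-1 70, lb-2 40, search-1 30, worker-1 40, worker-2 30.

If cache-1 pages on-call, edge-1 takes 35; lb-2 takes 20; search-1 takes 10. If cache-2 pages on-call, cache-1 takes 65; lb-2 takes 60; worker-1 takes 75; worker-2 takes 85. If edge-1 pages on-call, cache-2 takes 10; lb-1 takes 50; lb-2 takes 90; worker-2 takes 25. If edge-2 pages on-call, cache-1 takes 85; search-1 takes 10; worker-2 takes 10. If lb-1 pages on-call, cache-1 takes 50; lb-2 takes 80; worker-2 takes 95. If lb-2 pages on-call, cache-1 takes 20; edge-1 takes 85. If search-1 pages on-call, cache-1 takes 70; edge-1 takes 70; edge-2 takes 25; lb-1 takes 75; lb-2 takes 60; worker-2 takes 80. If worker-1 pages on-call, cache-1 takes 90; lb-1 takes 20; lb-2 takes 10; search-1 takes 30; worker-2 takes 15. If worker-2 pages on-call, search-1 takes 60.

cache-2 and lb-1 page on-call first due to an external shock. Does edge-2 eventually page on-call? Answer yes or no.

Round 1 — cache-2, lb-1 page on-call (initial).
  cache-1: +65+50 → 115 ≥ 90
  lb-2: +60+80 → 140 ≥ 40
  worker-1: +75 → 75 ≥ 40
  worker-2: +85+95 → 180 ≥ 30
Round 2 — cache-1, lb-2, worker-1, worker-2 page on-call.
  edge-1: +35+85 → 120 ≥ 40
  search-1: +10+30+60 → 100 ≥ 30
Round 3 — edge-1, search-1 page on-call.
  edge-2: +25 → 25 < 30
No further pages.

no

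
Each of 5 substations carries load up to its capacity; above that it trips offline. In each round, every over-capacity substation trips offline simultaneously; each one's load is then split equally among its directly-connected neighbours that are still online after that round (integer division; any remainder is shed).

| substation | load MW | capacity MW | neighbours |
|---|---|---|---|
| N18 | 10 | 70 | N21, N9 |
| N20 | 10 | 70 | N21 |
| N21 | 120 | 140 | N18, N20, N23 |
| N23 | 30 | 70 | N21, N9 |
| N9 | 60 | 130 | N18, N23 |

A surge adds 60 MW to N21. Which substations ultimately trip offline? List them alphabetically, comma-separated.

Round 1 — N21 at 180 > 140. N21 trips offline.
  N21 sheds 180 MW to N18, N20, N23: 60 each.
    N18: 10+60 = 70 ≤ 70
    N20: 10+60 = 70 ≤ 70
    N23: 30+60 = 90 > 70
Round 2 — N23 trips offline.
  N23 sheds 90 MW to N9: 90 each.
    N9: 60+90 = 150 > 130
Round 3 — N9 trips offline.
  N9 sheds 150 MW to N18: 150 each.
    N18: 70+150 = 220 > 70
Round 4 — N18 trips offline.
  N18 sheds 220 MW: no online neighbours, lost.
No further trips.

N18, N21, N23, N9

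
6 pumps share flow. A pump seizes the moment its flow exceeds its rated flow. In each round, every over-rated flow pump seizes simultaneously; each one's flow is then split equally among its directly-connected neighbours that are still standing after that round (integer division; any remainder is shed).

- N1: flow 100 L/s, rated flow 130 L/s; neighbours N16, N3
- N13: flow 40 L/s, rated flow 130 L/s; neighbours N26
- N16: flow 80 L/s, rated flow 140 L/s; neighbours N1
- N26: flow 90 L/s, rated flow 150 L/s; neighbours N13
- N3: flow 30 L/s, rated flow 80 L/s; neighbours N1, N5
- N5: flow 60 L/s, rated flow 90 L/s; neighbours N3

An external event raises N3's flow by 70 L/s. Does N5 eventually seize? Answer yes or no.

yes

Round 1 — N3 at 100 > 80. N3 seizes.
  N3 sheds 100 L/s to N1, N5: 50 each.
    N1: 100+50 = 150 > 130
    N5: 60+50 = 110 > 90
Round 2 — N1, N5 seize.
  N1 sheds 150 L/s to N16: 150 each.
    N16: 80+150 = 230 > 140
  N5 sheds 110 L/s: no online neighbours, lost.
Round 3 — N16 seizes.
  N16 sheds 230 L/s: no online neighbours, lost.
No further seizures.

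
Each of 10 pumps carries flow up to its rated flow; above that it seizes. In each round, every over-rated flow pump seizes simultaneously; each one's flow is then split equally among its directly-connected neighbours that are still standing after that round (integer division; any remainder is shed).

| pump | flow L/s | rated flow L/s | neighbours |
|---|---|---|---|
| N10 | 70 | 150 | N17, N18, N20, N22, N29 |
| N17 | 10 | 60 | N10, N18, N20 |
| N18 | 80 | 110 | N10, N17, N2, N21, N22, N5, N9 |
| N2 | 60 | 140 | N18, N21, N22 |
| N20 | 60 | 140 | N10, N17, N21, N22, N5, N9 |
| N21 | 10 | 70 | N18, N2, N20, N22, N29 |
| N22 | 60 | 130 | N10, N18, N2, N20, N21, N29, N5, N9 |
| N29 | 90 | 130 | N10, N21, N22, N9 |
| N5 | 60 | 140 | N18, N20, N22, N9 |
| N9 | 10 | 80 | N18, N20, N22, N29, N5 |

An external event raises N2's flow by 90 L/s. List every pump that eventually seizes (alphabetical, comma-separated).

Round 1 — N2 at 150 > 140. N2 seizes.
  N2 sheds 150 L/s to N18, N21, N22: 50 each.
    N18: 80+50 = 130 > 110
    N21: 10+50 = 60 ≤ 70
    N22: 60+50 = 110 ≤ 130
Round 2 — N18 seizes.
  N18 sheds 130 L/s to N10, N17, N21, N22, N5, N9: 21 each (4 lost).
    N10: 70+21 = 91 ≤ 150
    N17: 10+21 = 31 ≤ 60
    N21: 60+21 = 81 > 70
    N22: 110+21 = 131 > 130
    N5: 60+21 = 81 ≤ 140
    N9: 10+21 = 31 ≤ 80
Round 3 — N21, N22 seize.
  N21 sheds 81 L/s to N20, N29: 40 each (1 lost).
    N20: 60+40 = 100 ≤ 140
    N29: 90+40 = 130 ≤ 130
  N22 sheds 131 L/s to N10, N20, N29, N5, N9: 26 each (1 lost).
    N10: 91+26 = 117 ≤ 150
    N20: 100+26 = 126 ≤ 140
    N29: 130+26 = 156 > 130
    N5: 81+26 = 107 ≤ 140
    N9: 31+26 = 57 ≤ 80
Round 4 — N29 seizes.
  N29 sheds 156 L/s to N10, N9: 78 each.
    N10: 117+78 = 195 > 150
    N9: 57+78 = 135 > 80
Round 5 — N10, N9 seize.
  N10 sheds 195 L/s to N17, N20: 97 each (1 lost).
    N17: 31+97 = 128 > 60
    N20: 126+97 = 223 > 140
  N9 sheds 135 L/s to N20, N5: 67 each (1 lost).
    N20: 223+67 = 290 > 140
    N5: 107+67 = 174 > 140
Round 6 — N17, N20, N5 seize.
  N17 sheds 128 L/s: no online neighbours, lost.
  N20 sheds 290 L/s: no online neighbours, lost.
  N5 sheds 174 L/s: no online neighbours, lost.
No further seizures.

N10, N17, N18, N2, N20, N21, N22, N29, N5, N9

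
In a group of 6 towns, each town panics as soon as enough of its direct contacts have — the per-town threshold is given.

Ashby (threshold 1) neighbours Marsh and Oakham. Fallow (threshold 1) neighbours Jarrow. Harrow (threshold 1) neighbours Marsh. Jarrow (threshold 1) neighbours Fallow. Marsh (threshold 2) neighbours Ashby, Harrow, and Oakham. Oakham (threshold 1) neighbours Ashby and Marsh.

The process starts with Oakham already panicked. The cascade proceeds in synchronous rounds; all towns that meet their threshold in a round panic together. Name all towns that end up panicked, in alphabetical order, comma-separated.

Ashby, Harrow, Marsh, Oakham

Round 1 — Oakham panics (initial).
Round 2 — checking thresholds:
  Ashby: 1 of 2 neighbours ≥ 1, panics.
  Marsh: 1 of 3 neighbours < 2, not yet.
Round 3 — checking thresholds:
  Marsh: 2 of 3 neighbours ≥ 2, panics.
Round 4 — checking thresholds:
  Harrow: 1 of 1 neighbours ≥ 1, panics.
Round 5 — no new panics; cascade stops.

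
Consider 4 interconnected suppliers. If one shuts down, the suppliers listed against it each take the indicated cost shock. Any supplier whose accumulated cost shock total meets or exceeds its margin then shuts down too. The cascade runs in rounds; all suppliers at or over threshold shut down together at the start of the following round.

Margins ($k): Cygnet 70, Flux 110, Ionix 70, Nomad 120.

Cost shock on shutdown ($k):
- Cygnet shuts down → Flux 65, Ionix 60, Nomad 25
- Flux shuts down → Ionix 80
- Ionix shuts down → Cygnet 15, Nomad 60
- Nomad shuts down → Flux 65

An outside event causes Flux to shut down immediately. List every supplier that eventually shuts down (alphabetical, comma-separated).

Round 1 — Flux shuts down (initial).
  Ionix: +80 → 80 ≥ 70
Round 2 — Ionix shuts down.
  Cygnet: +15 → 15 < 70
  Nomad: +60 → 60 < 120
No further shutdowns.

Flux, Ionix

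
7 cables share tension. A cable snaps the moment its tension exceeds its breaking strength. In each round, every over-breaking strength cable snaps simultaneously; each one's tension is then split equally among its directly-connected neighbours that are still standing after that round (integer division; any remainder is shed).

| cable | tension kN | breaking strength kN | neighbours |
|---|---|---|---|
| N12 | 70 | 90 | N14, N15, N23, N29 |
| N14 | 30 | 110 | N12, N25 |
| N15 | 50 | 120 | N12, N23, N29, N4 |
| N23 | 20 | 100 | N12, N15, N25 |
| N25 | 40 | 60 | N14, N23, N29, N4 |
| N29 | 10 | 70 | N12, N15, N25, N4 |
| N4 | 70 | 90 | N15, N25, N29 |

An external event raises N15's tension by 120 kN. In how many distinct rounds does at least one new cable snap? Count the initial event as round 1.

4

Round 1 — N15 at 170 > 120. N15 snaps.
  N15 sheds 170 kN to N12, N23, N29, N4: 42 each (2 lost).
    N12: 70+42 = 112 > 90
    N23: 20+42 = 62 ≤ 100
    N29: 10+42 = 52 ≤ 70
    N4: 70+42 = 112 > 90
Round 2 — N12, N4 snap.
  N12 sheds 112 kN to N14, N23, N29: 37 each (1 lost).
    N14: 30+37 = 67 ≤ 110
    N23: 62+37 = 99 ≤ 100
    N29: 52+37 = 89 > 70
  N4 sheds 112 kN to N25, N29: 56 each.
    N25: 40+56 = 96 > 60
    N29: 89+56 = 145 > 70
Round 3 — N25, N29 snap.
  N25 sheds 96 kN to N14, N23: 48 each.
    N14: 67+48 = 115 > 110
    N23: 99+48 = 147 > 100
  N29 sheds 145 kN: no online neighbours, lost.
Round 4 — N14, N23 snap.
  N14 sheds 115 kN: no online neighbours, lost.
  N23 sheds 147 kN: no online neighbours, lost.
No further breaks.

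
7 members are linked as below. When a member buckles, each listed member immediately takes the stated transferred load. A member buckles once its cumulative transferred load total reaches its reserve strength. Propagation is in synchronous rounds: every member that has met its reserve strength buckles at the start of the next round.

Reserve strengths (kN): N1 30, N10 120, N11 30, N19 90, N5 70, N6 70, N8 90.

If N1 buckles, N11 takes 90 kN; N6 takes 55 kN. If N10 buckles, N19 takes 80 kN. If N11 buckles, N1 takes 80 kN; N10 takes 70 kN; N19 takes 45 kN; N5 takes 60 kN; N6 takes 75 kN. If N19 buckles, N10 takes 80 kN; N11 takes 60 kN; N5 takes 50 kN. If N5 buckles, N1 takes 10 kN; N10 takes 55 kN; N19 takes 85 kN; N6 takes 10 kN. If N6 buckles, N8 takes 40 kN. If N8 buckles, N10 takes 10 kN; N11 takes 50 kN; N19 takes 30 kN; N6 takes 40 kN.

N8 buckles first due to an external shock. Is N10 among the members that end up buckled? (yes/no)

Round 1 — N8 buckles (initial).
  N10: +10 → 10 < 120
  N11: +50 → 50 ≥ 30
  N19: +30 → 30 < 90
  N6: +40 → 40 < 70
Round 2 — N11 buckles.
  N1: +80 → 80 ≥ 30
  N10: +70 → 80 < 120
  N19: +45 → 75 < 90
  N5: +60 → 60 < 70
  N6: +75 → 115 ≥ 70
Round 3 — N1, N6 buckle.
No further bucklings.

no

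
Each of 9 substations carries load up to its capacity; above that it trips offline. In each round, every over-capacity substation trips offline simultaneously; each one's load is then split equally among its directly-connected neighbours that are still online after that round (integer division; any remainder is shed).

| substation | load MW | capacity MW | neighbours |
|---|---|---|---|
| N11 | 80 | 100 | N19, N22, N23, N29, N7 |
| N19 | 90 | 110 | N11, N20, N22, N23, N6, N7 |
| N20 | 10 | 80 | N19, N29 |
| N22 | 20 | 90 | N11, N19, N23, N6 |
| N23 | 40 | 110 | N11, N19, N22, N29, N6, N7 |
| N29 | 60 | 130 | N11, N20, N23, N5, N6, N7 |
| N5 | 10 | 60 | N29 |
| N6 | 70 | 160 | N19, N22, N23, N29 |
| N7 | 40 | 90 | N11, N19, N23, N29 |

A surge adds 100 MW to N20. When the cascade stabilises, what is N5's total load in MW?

Round 1 — N20 at 110 > 80. N20 trips offline.
  N20 sheds 110 MW to N19, N29: 55 each.
    N19: 90+55 = 145 > 110
    N29: 60+55 = 115 ≤ 130
Round 2 — N19 trips offline.
  N19 sheds 145 MW to N11, N22, N23, N6, N7: 29 each.
    N11: 80+29 = 109 > 100
    N22: 20+29 = 49 ≤ 90
    N23: 40+29 = 69 ≤ 110
    N6: 70+29 = 99 ≤ 160
    N7: 40+29 = 69 ≤ 90
Round 3 — N11 trips offline.
  N11 sheds 109 MW to N22, N23, N29, N7: 27 each (1 lost).
    N22: 49+27 = 76 ≤ 90
    N23: 69+27 = 96 ≤ 110
    N29: 115+27 = 142 > 130
    N7: 69+27 = 96 > 90
Round 4 — N29, N7 trip offline.
  N29 sheds 142 MW to N23, N5, N6: 47 each (1 lost).
    N23: 96+47 = 143 > 110
    N5: 10+47 = 57 ≤ 60
    N6: 99+47 = 146 ≤ 160
  N7 sheds 96 MW to N23: 96 each.
    N23: 143+96 = 239 > 110
Round 5 — N23 trips offline.
  N23 sheds 239 MW to N22, N6: 119 each (1 lost).
    N22: 76+119 = 195 > 90
    N6: 146+119 = 265 > 160
Round 6 — N22, N6 trip offline.
  N22 sheds 195 MW: no online neighbours, lost.
  N6 sheds 265 MW: no online neighbours, lost.
No further trips.

57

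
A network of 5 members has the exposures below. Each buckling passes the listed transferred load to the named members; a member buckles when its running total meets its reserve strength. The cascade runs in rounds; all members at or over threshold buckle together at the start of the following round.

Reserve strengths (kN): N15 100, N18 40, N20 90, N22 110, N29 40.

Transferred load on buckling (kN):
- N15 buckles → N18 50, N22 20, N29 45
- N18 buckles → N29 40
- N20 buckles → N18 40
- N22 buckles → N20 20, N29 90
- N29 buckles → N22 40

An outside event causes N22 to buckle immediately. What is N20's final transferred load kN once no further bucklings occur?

20

Round 1 — N22 buckles (initial).
  N20: +20 → 20 < 90
  N29: +90 → 90 ≥ 40
Round 2 — N29 buckles.
No further bucklings.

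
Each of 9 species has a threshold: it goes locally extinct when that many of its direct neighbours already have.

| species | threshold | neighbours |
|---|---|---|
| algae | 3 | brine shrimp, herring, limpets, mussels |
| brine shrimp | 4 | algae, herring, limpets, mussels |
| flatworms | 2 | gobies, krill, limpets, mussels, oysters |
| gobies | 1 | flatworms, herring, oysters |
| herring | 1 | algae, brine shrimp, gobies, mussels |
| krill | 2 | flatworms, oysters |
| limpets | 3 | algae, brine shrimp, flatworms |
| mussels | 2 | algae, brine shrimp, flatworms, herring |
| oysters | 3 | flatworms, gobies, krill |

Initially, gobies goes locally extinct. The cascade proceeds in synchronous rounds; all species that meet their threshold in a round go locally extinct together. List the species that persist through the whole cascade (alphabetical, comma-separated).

Round 1 — gobies goes locally extinct (initial).
Round 2 — checking thresholds:
  flatworms: 1 of 5 neighbours < 2, below threshold.
  herring: 1 of 4 neighbours ≥ 1, goes locally extinct.
  oysters: 1 of 3 neighbours < 3, below threshold.
Round 3 — no new extinctions; cascade stops.

algae, brine shrimp, flatworms, krill, limpets, mussels, oysters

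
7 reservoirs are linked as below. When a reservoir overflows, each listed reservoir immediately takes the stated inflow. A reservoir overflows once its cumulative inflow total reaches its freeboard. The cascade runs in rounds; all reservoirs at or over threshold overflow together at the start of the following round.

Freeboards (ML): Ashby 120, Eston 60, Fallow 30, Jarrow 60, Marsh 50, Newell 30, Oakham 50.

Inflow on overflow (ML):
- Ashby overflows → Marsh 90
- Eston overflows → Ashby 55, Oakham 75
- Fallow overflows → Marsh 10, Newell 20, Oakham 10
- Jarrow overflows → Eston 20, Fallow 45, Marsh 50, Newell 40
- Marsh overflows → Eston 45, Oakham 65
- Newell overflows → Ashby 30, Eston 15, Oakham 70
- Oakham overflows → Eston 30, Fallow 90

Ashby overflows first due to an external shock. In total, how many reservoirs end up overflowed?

5

Round 1 — Ashby overflows (initial).
  Marsh: +90 → 90 ≥ 50
Round 2 — Marsh overflows.
  Eston: +45 → 45 < 60
  Oakham: +65 → 65 ≥ 50
Round 3 — Oakham overflows.
  Eston: +30 → 75 ≥ 60
  Fallow: +90 → 90 ≥ 30
Round 4 — Eston, Fallow overflow.
  Newell: +20 → 20 < 30
No further overflows.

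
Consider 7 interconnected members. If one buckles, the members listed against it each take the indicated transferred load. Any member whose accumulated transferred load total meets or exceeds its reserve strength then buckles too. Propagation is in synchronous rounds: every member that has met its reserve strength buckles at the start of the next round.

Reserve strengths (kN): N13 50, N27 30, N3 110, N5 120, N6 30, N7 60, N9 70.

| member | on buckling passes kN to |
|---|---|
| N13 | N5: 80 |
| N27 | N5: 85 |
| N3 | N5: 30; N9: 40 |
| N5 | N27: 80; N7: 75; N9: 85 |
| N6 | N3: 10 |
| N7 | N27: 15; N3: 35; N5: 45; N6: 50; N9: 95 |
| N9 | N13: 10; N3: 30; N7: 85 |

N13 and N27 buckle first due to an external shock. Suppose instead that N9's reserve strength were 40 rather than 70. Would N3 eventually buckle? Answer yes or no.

no

With N9's reserve strength at 40:
Round 1 — N13, N27 buckle (initial).
  N5: +80+85 → 165 ≥ 120
Round 2 — N5 buckles.
  N7: +75 → 75 ≥ 60
  N9: +85 → 85 ≥ 40
Round 3 — N7, N9 buckle.
  N3: +35+30 → 65 < 110
  N6: +50 → 50 ≥ 30
Round 4 — N6 buckles.
  N3: +10 → 75 < 110
No further bucklings.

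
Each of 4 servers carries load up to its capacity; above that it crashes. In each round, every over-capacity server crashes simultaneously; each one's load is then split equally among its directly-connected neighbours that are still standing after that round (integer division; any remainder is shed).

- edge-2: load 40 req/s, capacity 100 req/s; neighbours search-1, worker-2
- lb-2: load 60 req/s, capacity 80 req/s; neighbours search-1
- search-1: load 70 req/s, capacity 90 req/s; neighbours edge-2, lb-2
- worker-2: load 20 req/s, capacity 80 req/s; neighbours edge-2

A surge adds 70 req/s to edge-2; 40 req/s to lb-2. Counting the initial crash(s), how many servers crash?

3

Round 1 — edge-2 at 110 > 100; lb-2 at 100 > 80. edge-2, lb-2 crash.
  edge-2 sheds 110 req/s to search-1, worker-2: 55 each.
    search-1: 70+55 = 125 > 90
    worker-2: 20+55 = 75 ≤ 80
  lb-2 sheds 100 req/s to search-1: 100 each.
    search-1: 125+100 = 225 > 90
Round 2 — search-1 crashes.
  search-1 sheds 225 req/s: no online neighbours, lost.
No further crashes.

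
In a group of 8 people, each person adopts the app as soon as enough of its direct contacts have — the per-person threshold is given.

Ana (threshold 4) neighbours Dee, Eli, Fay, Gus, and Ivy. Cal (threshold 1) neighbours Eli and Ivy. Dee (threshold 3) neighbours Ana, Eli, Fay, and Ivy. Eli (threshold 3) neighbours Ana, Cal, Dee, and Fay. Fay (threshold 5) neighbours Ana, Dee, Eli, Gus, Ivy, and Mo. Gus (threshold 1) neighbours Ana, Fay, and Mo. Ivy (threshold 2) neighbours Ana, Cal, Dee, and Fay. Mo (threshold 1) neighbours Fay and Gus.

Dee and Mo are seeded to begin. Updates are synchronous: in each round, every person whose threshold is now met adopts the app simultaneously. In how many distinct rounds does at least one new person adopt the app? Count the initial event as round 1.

Round 1 — Dee, Mo adopt the app (initial).
Round 2 — checking thresholds:
  Ana: 1 of 5 neighbours < 4, not yet.
  Eli: 1 of 4 neighbours < 3, not yet.
  Fay: 2 of 6 neighbours < 5, not yet.
  Gus: 1 of 3 neighbours ≥ 1, adopts the app.
  Ivy: 1 of 4 neighbours < 2, not yet.
Round 3 — no new adoptions; cascade stops.

2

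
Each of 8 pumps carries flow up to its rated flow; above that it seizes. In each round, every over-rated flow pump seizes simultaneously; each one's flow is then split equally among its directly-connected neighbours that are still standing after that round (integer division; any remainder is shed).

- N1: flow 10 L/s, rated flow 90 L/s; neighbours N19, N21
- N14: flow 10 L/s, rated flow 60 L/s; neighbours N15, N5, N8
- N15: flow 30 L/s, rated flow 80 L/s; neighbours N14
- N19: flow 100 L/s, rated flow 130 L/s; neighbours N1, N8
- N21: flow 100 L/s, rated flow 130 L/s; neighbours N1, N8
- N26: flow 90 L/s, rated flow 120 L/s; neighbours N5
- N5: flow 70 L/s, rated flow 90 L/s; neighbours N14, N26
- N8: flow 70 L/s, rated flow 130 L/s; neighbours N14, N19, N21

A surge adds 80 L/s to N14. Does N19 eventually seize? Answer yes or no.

Round 1 — N14 at 90 > 60. N14 seizes.
  N14 sheds 90 L/s to N15, N5, N8: 30 each.
    N15: 30+30 = 60 ≤ 80
    N5: 70+30 = 100 > 90
    N8: 70+30 = 100 ≤ 130
Round 2 — N5 seizes.
  N5 sheds 100 L/s to N26: 100 each.
    N26: 90+100 = 190 > 120
Round 3 — N26 seizes.
  N26 sheds 190 L/s: no online neighbours, lost.
No further seizures.

no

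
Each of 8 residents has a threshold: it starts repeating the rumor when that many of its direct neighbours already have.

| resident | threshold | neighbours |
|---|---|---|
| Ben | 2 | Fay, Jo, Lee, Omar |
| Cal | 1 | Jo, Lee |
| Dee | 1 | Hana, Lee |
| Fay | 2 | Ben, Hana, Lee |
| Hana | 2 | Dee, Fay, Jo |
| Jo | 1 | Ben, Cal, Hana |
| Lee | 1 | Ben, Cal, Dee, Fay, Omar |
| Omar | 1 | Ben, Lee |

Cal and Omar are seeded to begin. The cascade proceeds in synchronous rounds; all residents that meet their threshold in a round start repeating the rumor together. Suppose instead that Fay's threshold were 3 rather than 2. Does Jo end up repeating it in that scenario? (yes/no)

With Fay's threshold at 3:
Round 1 — Cal, Omar start repeating the rumor (initial).
Round 2 — checking thresholds:
  Ben: 1 of 4 neighbours < 2, holds.
  Jo: 1 of 3 neighbours ≥ 1, starts repeating the rumor.
  Lee: 2 of 5 neighbours ≥ 1, starts repeating the rumor.
Round 3 — checking thresholds:
  Ben: 3 of 4 neighbours ≥ 2, starts repeating the rumor.
  Dee: 1 of 2 neighbours ≥ 1, starts repeating the rumor.
  Fay: 1 of 3 neighbours < 3, holds.
  Hana: 1 of 3 neighbours < 2, holds.
Round 4 — checking thresholds:
  Fay: 2 of 3 neighbours < 3, holds.
  Hana: 2 of 3 neighbours ≥ 2, starts repeating the rumor.
Round 5 — checking thresholds:
  Fay: 3 of 3 neighbours ≥ 3, starts repeating the rumor.
Round 6 — no new spreads; cascade stops.

yes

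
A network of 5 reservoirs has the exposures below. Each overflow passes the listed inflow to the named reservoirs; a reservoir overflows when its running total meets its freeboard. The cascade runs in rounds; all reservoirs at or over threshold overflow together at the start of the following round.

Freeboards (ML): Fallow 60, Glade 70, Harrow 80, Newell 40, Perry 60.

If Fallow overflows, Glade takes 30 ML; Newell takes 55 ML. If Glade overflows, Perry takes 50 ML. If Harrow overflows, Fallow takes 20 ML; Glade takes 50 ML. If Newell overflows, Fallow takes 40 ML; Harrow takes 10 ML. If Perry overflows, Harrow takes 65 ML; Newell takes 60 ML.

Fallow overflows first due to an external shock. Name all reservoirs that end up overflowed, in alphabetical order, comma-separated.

Round 1 — Fallow overflows (initial).
  Glade: +30 → 30 < 70
  Newell: +55 → 55 ≥ 40
Round 2 — Newell overflows.
  Harrow: +10 → 10 < 80
No further overflows.

Fallow, Newell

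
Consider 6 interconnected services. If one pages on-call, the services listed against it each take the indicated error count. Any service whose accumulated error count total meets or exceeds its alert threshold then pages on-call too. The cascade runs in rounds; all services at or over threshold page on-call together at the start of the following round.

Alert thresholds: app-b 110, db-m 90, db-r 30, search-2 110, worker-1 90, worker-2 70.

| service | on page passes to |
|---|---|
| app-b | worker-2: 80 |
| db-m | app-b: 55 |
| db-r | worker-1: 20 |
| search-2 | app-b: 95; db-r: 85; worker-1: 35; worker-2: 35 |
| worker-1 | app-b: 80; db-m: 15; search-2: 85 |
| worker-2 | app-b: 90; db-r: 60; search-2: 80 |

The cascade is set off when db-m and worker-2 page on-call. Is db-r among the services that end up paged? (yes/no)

yes

Round 1 — db-m, worker-2 page on-call (initial).
  app-b: +55+90 → 145 ≥ 110
  db-r: +60 → 60 ≥ 30
  search-2: +80 → 80 < 110
Round 2 — app-b, db-r page on-call.
  worker-1: +20 → 20 < 90
No further pages.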